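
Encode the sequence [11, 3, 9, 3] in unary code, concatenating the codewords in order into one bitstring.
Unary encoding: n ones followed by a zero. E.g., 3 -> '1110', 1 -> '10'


Encode each number as n ones followed by a terminating 0:
  11 -> 111111111110 (12 bits)
  3 -> 1110 (4 bits)
  9 -> 1111111110 (10 bits)
  3 -> 1110 (4 bits)
Total length = 12 + 4 + 10 + 4 = 30 bits.

Unary([11, 3, 9, 3]) = 111111111110111011111111101110 (30 bits)


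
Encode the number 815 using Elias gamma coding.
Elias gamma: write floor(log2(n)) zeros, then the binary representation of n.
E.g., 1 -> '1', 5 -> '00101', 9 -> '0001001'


num_bits = floor(log2(815)) + 1 = 10
leading_zeros = num_bits - 1 = 9
binary(815) = 1100101111

Elias gamma(815) = '000000000' + '1100101111' = 0000000001100101111 (19 bits)


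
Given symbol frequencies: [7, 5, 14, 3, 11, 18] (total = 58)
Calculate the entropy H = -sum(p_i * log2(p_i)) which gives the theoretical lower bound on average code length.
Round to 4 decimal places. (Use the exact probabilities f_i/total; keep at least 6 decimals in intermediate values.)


Per-symbol terms -p_i * log2(p_i) with p_i = f_i/58:
  p = 7/58 = 0.120690: log2(p) = -3.050626, -p*log2(p) = 0.368179
  p = 5/58 = 0.086207: log2(p) = -3.536053, -p*log2(p) = 0.304832
  p = 14/58 = 0.241379: log2(p) = -2.050626, -p*log2(p) = 0.494979
  p = 3/58 = 0.051724: log2(p) = -4.273018, -p*log2(p) = 0.221018
  p = 11/58 = 0.189655: log2(p) = -2.398549, -p*log2(p) = 0.454897
  p = 18/58 = 0.310345: log2(p) = -1.688056, -p*log2(p) = 0.523879
H = 0.368179 + 0.304832 + 0.494979 + 0.221018 + 0.454897 + 0.523879 = 2.367784

H = 2.3678 bits/symbol


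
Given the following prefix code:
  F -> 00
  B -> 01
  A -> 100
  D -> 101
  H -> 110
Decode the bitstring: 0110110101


Decoding step by step:
Bits 01 -> B
Bits 101 -> D
Bits 101 -> D
Bits 01 -> B


Decoded message: BDDB


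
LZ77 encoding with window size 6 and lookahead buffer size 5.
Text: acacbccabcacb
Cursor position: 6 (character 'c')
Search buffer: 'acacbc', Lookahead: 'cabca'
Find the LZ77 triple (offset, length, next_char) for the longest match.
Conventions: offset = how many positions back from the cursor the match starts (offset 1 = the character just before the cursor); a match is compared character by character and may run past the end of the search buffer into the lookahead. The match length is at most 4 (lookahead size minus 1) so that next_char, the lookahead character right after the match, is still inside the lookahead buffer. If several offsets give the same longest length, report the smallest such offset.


Try each offset into the search buffer:
  offset=1 (pos 5, char 'c'): match length 1
  offset=2 (pos 4, char 'b'): match length 0
  offset=3 (pos 3, char 'c'): match length 1
  offset=4 (pos 2, char 'a'): match length 0
  offset=5 (pos 1, char 'c'): match length 2
  offset=6 (pos 0, char 'a'): match length 0
Longest match has length 2 at offset 5.
next_char = character at position 6 + 2 = 8 -> 'b'

Best match: offset=5, length=2 (matching 'ca' starting at position 1)
LZ77 triple: (5, 2, 'b')


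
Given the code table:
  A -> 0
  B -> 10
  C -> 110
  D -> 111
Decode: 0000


Decoding:
0 -> A
0 -> A
0 -> A
0 -> A


Result: AAAA


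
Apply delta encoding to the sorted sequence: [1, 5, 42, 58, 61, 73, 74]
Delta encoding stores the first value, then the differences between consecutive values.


First value: 1
Deltas:
  5 - 1 = 4
  42 - 5 = 37
  58 - 42 = 16
  61 - 58 = 3
  73 - 61 = 12
  74 - 73 = 1


Delta encoded: [1, 4, 37, 16, 3, 12, 1]


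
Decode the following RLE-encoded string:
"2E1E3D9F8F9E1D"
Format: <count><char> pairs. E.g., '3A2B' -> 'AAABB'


Expanding each <count><char> pair:
  2E -> 'EE'
  1E -> 'E'
  3D -> 'DDD'
  9F -> 'FFFFFFFFF'
  8F -> 'FFFFFFFF'
  9E -> 'EEEEEEEEE'
  1D -> 'D'

Decoded = EEEDDDFFFFFFFFFFFFFFFFFEEEEEEEEED


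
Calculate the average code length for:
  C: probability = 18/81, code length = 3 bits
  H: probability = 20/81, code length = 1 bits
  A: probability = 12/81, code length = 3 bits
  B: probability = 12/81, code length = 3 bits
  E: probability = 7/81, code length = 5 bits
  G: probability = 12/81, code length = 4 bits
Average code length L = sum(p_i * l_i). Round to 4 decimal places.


Weighted contributions p_i * l_i:
  C: (18/81) * 3 = 54/81
  H: (20/81) * 1 = 20/81
  A: (12/81) * 3 = 36/81
  B: (12/81) * 3 = 36/81
  E: (7/81) * 5 = 35/81
  G: (12/81) * 4 = 48/81
Sum = (54 + 20 + 36 + 36 + 35 + 48)/81 = 229/81

L = 229/81 = 2.8272 bits/symbol


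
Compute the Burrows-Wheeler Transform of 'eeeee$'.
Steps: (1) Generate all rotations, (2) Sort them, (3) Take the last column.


Rotations (sorted):
  0: $eeeee -> last char: e
  1: e$eeee -> last char: e
  2: ee$eee -> last char: e
  3: eee$ee -> last char: e
  4: eeee$e -> last char: e
  5: eeeee$ -> last char: $


BWT = eeeee$


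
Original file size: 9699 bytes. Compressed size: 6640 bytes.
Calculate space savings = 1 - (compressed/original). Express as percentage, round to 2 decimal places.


ratio = compressed/original = 6640/9699 = 0.684607
savings = 1 - ratio = 1 - 0.684607 = 0.315393
as a percentage: 0.315393 * 100 = 31.54%

Space savings = 1 - 6640/9699 = 31.54%


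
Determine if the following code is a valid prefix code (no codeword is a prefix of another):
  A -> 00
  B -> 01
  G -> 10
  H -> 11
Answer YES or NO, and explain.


Checking each pair (does one codeword prefix another?):
  A='00' vs B='01': no prefix
  A='00' vs G='10': no prefix
  A='00' vs H='11': no prefix
  B='01' vs A='00': no prefix
  B='01' vs G='10': no prefix
  B='01' vs H='11': no prefix
  G='10' vs A='00': no prefix
  G='10' vs B='01': no prefix
  G='10' vs H='11': no prefix
  H='11' vs A='00': no prefix
  H='11' vs B='01': no prefix
  H='11' vs G='10': no prefix
No violation found over all pairs.

YES -- this is a valid prefix code. No codeword is a prefix of any other codeword.


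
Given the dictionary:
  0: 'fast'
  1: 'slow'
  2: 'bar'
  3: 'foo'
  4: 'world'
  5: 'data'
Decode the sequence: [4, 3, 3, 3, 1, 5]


Look up each index in the dictionary:
  4 -> 'world'
  3 -> 'foo'
  3 -> 'foo'
  3 -> 'foo'
  1 -> 'slow'
  5 -> 'data'

Decoded: "world foo foo foo slow data"


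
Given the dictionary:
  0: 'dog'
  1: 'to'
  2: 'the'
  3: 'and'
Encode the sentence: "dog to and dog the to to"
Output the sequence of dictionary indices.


Look up each word in the dictionary:
  'dog' -> 0
  'to' -> 1
  'and' -> 3
  'dog' -> 0
  'the' -> 2
  'to' -> 1
  'to' -> 1

Encoded: [0, 1, 3, 0, 2, 1, 1]


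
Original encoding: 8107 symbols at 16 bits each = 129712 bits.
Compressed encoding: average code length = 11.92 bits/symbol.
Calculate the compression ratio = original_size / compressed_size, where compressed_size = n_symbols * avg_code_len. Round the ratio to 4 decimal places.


original_size = n_symbols * orig_bits = 8107 * 16 = 129712 bits
compressed_size = n_symbols * avg_code_len = 8107 * 11.92 = 96635.44 bits
ratio = original_size / compressed_size = 129712 / 96635.44 = 1.3423

Compression ratio = 1.3423


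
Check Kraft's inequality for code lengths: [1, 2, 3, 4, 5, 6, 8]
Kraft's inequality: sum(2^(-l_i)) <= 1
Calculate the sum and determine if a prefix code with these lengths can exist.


Sum = 2^(-1) + 2^(-2) + 2^(-3) + 2^(-4) + 2^(-5) + 2^(-6) + 2^(-8)
    = 0.5 + 0.25 + 0.125 + 0.0625 + 0.03125 + 0.015625 + 0.00390625
    = 253/256 = 0.98828125
Since 0.98828125 <= 1, Kraft's inequality IS satisfied.
A prefix code with these lengths CAN exist.

Kraft sum = 0.98828125. Satisfied.


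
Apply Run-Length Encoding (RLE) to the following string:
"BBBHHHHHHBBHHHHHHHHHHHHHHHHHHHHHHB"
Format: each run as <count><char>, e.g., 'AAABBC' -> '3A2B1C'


Scanning runs left to right:
  i=0: run of 'B' x 3 -> '3B'
  i=3: run of 'H' x 6 -> '6H'
  i=9: run of 'B' x 2 -> '2B'
  i=11: run of 'H' x 22 -> '22H'
  i=33: run of 'B' x 1 -> '1B'

RLE = 3B6H2B22H1B


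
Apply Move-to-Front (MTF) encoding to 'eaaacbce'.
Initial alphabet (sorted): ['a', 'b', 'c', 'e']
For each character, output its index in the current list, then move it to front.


MTF encoding:
'e': index 3 in ['a', 'b', 'c', 'e'] -> ['e', 'a', 'b', 'c']
'a': index 1 in ['e', 'a', 'b', 'c'] -> ['a', 'e', 'b', 'c']
'a': index 0 in ['a', 'e', 'b', 'c'] -> ['a', 'e', 'b', 'c']
'a': index 0 in ['a', 'e', 'b', 'c'] -> ['a', 'e', 'b', 'c']
'c': index 3 in ['a', 'e', 'b', 'c'] -> ['c', 'a', 'e', 'b']
'b': index 3 in ['c', 'a', 'e', 'b'] -> ['b', 'c', 'a', 'e']
'c': index 1 in ['b', 'c', 'a', 'e'] -> ['c', 'b', 'a', 'e']
'e': index 3 in ['c', 'b', 'a', 'e'] -> ['e', 'c', 'b', 'a']


Output: [3, 1, 0, 0, 3, 3, 1, 3]


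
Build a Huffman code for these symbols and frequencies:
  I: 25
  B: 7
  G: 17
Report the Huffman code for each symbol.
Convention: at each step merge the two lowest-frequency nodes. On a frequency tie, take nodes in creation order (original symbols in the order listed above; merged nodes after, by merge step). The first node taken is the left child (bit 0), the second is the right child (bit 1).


Huffman tree construction:
Step 1: Merge B(7) + G(17) = 24
Step 2: Merge (B+G)(24) + I(25) = 49
Read each symbol's code off the tree from the root (left child = 0, right child = 1).

Codes:
  I: 1 (length 1)
  B: 00 (length 2)
  G: 01 (length 2)
Average code length: 73/49 = 1.4898 bits/symbol


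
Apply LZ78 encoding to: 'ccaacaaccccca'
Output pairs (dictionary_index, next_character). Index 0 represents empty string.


LZ78 encoding steps:
Dictionary: {0: ''}
Step 1: w='' (idx 0), next='c' -> output (0, 'c'), add 'c' as idx 1
Step 2: w='c' (idx 1), next='a' -> output (1, 'a'), add 'ca' as idx 2
Step 3: w='' (idx 0), next='a' -> output (0, 'a'), add 'a' as idx 3
Step 4: w='ca' (idx 2), next='a' -> output (2, 'a'), add 'caa' as idx 4
Step 5: w='c' (idx 1), next='c' -> output (1, 'c'), add 'cc' as idx 5
Step 6: w='cc' (idx 5), next='c' -> output (5, 'c'), add 'ccc' as idx 6
Step 7: w='a' (idx 3), end of input -> output (3, '')


Encoded: [(0, 'c'), (1, 'a'), (0, 'a'), (2, 'a'), (1, 'c'), (5, 'c'), (3, '')]


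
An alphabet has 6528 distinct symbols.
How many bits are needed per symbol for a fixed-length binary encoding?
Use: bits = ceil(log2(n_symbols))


log2(6528) = 12.6724
Bracket: 2^12 = 4096 < 6528 <= 2^13 = 8192
So ceil(log2(6528)) = 13

bits = ceil(log2(6528)) = ceil(12.6724) = 13 bits


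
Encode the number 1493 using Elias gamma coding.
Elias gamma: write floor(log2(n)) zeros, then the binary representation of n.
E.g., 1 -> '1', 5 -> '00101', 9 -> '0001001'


num_bits = floor(log2(1493)) + 1 = 11
leading_zeros = num_bits - 1 = 10
binary(1493) = 10111010101

Elias gamma(1493) = '0000000000' + '10111010101' = 000000000010111010101 (21 bits)


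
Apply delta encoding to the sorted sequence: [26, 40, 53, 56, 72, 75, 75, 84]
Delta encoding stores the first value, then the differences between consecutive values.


First value: 26
Deltas:
  40 - 26 = 14
  53 - 40 = 13
  56 - 53 = 3
  72 - 56 = 16
  75 - 72 = 3
  75 - 75 = 0
  84 - 75 = 9


Delta encoded: [26, 14, 13, 3, 16, 3, 0, 9]


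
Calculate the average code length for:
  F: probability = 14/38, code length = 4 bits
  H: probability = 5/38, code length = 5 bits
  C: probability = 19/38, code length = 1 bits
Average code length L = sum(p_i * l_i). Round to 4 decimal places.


Weighted contributions p_i * l_i:
  F: (14/38) * 4 = 56/38
  H: (5/38) * 5 = 25/38
  C: (19/38) * 1 = 19/38
Sum = (56 + 25 + 19)/38 = 100/38

L = 100/38 = 2.6316 bits/symbol


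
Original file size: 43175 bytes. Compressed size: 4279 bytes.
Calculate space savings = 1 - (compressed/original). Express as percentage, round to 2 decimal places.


ratio = compressed/original = 4279/43175 = 0.099108
savings = 1 - ratio = 1 - 0.099108 = 0.900892
as a percentage: 0.900892 * 100 = 90.09%

Space savings = 1 - 4279/43175 = 90.09%


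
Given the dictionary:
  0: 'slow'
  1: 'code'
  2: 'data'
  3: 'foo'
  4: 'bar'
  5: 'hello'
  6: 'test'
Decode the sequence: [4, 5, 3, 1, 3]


Look up each index in the dictionary:
  4 -> 'bar'
  5 -> 'hello'
  3 -> 'foo'
  1 -> 'code'
  3 -> 'foo'

Decoded: "bar hello foo code foo"


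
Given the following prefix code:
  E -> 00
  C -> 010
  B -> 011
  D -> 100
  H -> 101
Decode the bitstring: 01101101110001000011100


Decoding step by step:
Bits 011 -> B
Bits 011 -> B
Bits 011 -> B
Bits 100 -> D
Bits 010 -> C
Bits 00 -> E
Bits 011 -> B
Bits 100 -> D


Decoded message: BBBDCEBD


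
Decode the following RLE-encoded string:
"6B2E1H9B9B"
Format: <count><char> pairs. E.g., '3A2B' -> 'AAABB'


Expanding each <count><char> pair:
  6B -> 'BBBBBB'
  2E -> 'EE'
  1H -> 'H'
  9B -> 'BBBBBBBBB'
  9B -> 'BBBBBBBBB'

Decoded = BBBBBBEEHBBBBBBBBBBBBBBBBBB


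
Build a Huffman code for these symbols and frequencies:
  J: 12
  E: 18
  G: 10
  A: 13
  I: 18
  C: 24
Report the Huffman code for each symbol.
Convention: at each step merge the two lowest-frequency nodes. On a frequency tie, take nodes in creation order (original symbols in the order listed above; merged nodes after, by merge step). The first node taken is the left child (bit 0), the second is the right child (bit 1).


Huffman tree construction:
Step 1: Merge G(10) + J(12) = 22
Step 2: Merge A(13) + E(18) = 31
Step 3: Merge I(18) + (G+J)(22) = 40
Step 4: Merge C(24) + (A+E)(31) = 55
Step 5: Merge (I+(G+J))(40) + (C+(A+E))(55) = 95
Read each symbol's code off the tree from the root (left child = 0, right child = 1).

Codes:
  J: 011 (length 3)
  E: 111 (length 3)
  G: 010 (length 3)
  A: 110 (length 3)
  I: 00 (length 2)
  C: 10 (length 2)
Average code length: 243/95 = 2.5579 bits/symbol


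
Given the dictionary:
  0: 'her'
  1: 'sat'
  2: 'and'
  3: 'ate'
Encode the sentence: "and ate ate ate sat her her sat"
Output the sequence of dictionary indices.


Look up each word in the dictionary:
  'and' -> 2
  'ate' -> 3
  'ate' -> 3
  'ate' -> 3
  'sat' -> 1
  'her' -> 0
  'her' -> 0
  'sat' -> 1

Encoded: [2, 3, 3, 3, 1, 0, 0, 1]


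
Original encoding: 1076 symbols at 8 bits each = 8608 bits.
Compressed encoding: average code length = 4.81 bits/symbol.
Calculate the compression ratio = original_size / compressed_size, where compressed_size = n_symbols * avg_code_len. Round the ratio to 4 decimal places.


original_size = n_symbols * orig_bits = 1076 * 8 = 8608 bits
compressed_size = n_symbols * avg_code_len = 1076 * 4.81 = 5175.56 bits
ratio = original_size / compressed_size = 8608 / 5175.56 = 1.6632

Compression ratio = 1.6632


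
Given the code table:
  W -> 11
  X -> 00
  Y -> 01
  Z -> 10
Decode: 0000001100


Decoding:
00 -> X
00 -> X
00 -> X
11 -> W
00 -> X


Result: XXXWX


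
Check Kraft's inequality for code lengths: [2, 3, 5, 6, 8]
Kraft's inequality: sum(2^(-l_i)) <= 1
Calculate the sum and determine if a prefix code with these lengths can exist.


Sum = 2^(-2) + 2^(-3) + 2^(-5) + 2^(-6) + 2^(-8)
    = 0.25 + 0.125 + 0.03125 + 0.015625 + 0.00390625
    = 109/256 = 0.42578125
Since 0.42578125 <= 1, Kraft's inequality IS satisfied.
A prefix code with these lengths CAN exist.

Kraft sum = 0.42578125. Satisfied.


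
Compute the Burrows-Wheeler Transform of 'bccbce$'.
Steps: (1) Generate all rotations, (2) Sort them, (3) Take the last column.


Rotations (sorted):
  0: $bccbce -> last char: e
  1: bccbce$ -> last char: $
  2: bce$bcc -> last char: c
  3: cbce$bc -> last char: c
  4: ccbce$b -> last char: b
  5: ce$bccb -> last char: b
  6: e$bccbc -> last char: c


BWT = e$ccbbc


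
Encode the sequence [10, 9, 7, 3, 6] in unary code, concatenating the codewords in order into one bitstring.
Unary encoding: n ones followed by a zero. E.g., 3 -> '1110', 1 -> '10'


Encode each number as n ones followed by a terminating 0:
  10 -> 11111111110 (11 bits)
  9 -> 1111111110 (10 bits)
  7 -> 11111110 (8 bits)
  3 -> 1110 (4 bits)
  6 -> 1111110 (7 bits)
Total length = 11 + 10 + 8 + 4 + 7 = 40 bits.

Unary([10, 9, 7, 3, 6]) = 1111111111011111111101111111011101111110 (40 bits)


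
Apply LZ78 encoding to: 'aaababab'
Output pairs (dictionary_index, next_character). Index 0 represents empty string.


LZ78 encoding steps:
Dictionary: {0: ''}
Step 1: w='' (idx 0), next='a' -> output (0, 'a'), add 'a' as idx 1
Step 2: w='a' (idx 1), next='a' -> output (1, 'a'), add 'aa' as idx 2
Step 3: w='' (idx 0), next='b' -> output (0, 'b'), add 'b' as idx 3
Step 4: w='a' (idx 1), next='b' -> output (1, 'b'), add 'ab' as idx 4
Step 5: w='ab' (idx 4), end of input -> output (4, '')


Encoded: [(0, 'a'), (1, 'a'), (0, 'b'), (1, 'b'), (4, '')]


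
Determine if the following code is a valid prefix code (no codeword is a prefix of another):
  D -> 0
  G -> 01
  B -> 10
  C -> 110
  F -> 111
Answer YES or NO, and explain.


Checking each pair (does one codeword prefix another?):
  D='0' vs G='01': prefix -- VIOLATION

NO -- this is NOT a valid prefix code. D (0) is a prefix of G (01).


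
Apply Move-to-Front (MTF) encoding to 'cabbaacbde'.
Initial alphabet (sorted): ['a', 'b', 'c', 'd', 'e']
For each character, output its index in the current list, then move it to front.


MTF encoding:
'c': index 2 in ['a', 'b', 'c', 'd', 'e'] -> ['c', 'a', 'b', 'd', 'e']
'a': index 1 in ['c', 'a', 'b', 'd', 'e'] -> ['a', 'c', 'b', 'd', 'e']
'b': index 2 in ['a', 'c', 'b', 'd', 'e'] -> ['b', 'a', 'c', 'd', 'e']
'b': index 0 in ['b', 'a', 'c', 'd', 'e'] -> ['b', 'a', 'c', 'd', 'e']
'a': index 1 in ['b', 'a', 'c', 'd', 'e'] -> ['a', 'b', 'c', 'd', 'e']
'a': index 0 in ['a', 'b', 'c', 'd', 'e'] -> ['a', 'b', 'c', 'd', 'e']
'c': index 2 in ['a', 'b', 'c', 'd', 'e'] -> ['c', 'a', 'b', 'd', 'e']
'b': index 2 in ['c', 'a', 'b', 'd', 'e'] -> ['b', 'c', 'a', 'd', 'e']
'd': index 3 in ['b', 'c', 'a', 'd', 'e'] -> ['d', 'b', 'c', 'a', 'e']
'e': index 4 in ['d', 'b', 'c', 'a', 'e'] -> ['e', 'd', 'b', 'c', 'a']


Output: [2, 1, 2, 0, 1, 0, 2, 2, 3, 4]


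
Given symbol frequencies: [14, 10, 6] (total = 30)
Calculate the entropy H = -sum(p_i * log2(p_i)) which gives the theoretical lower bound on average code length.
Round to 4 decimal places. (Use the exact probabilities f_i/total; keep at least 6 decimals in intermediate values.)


Per-symbol terms -p_i * log2(p_i) with p_i = f_i/30:
  p = 14/30 = 0.466667: log2(p) = -1.099536, -p*log2(p) = 0.513117
  p = 10/30 = 0.333333: log2(p) = -1.584963, -p*log2(p) = 0.528321
  p = 6/30 = 0.200000: log2(p) = -2.321928, -p*log2(p) = 0.464386
H = 0.513117 + 0.528321 + 0.464386 = 1.505824

H = 1.5058 bits/symbol


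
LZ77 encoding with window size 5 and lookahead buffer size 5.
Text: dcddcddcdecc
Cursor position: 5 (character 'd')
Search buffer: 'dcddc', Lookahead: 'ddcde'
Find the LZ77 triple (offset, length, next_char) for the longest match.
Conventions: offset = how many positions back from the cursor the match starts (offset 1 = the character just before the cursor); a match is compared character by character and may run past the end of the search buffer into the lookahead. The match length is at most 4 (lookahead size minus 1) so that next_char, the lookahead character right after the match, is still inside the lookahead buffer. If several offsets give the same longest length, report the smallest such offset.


Try each offset into the search buffer:
  offset=1 (pos 4, char 'c'): match length 0
  offset=2 (pos 3, char 'd'): match length 1
  offset=3 (pos 2, char 'd'): match length 4
  offset=4 (pos 1, char 'c'): match length 0
  offset=5 (pos 0, char 'd'): match length 1
Longest match has length 4 at offset 3.
next_char = character at position 5 + 4 = 9 -> 'e'

Best match: offset=3, length=4 (matching 'ddcd' starting at position 2)
LZ77 triple: (3, 4, 'e')


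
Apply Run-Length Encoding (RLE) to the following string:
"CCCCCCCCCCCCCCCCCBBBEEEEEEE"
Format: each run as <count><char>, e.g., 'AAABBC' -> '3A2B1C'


Scanning runs left to right:
  i=0: run of 'C' x 17 -> '17C'
  i=17: run of 'B' x 3 -> '3B'
  i=20: run of 'E' x 7 -> '7E'

RLE = 17C3B7E


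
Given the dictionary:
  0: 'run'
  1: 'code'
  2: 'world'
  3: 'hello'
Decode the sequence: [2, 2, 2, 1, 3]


Look up each index in the dictionary:
  2 -> 'world'
  2 -> 'world'
  2 -> 'world'
  1 -> 'code'
  3 -> 'hello'

Decoded: "world world world code hello"


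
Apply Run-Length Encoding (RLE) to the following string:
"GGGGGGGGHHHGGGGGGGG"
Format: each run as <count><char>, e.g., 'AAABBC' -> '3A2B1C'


Scanning runs left to right:
  i=0: run of 'G' x 8 -> '8G'
  i=8: run of 'H' x 3 -> '3H'
  i=11: run of 'G' x 8 -> '8G'

RLE = 8G3H8G


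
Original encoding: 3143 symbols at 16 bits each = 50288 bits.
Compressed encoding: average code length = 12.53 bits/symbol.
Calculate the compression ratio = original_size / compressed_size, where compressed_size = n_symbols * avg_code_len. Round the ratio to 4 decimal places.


original_size = n_symbols * orig_bits = 3143 * 16 = 50288 bits
compressed_size = n_symbols * avg_code_len = 3143 * 12.53 = 39381.79 bits
ratio = original_size / compressed_size = 50288 / 39381.79 = 1.2769

Compression ratio = 1.2769


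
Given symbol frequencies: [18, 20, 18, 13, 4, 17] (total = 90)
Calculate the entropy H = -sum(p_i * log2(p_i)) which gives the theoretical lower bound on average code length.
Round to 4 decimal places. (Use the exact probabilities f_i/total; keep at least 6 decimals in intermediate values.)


Per-symbol terms -p_i * log2(p_i) with p_i = f_i/90:
  p = 18/90 = 0.200000: log2(p) = -2.321928, -p*log2(p) = 0.464386
  p = 20/90 = 0.222222: log2(p) = -2.169925, -p*log2(p) = 0.482206
  p = 18/90 = 0.200000: log2(p) = -2.321928, -p*log2(p) = 0.464386
  p = 13/90 = 0.144444: log2(p) = -2.791413, -p*log2(p) = 0.403204
  p = 4/90 = 0.044444: log2(p) = -4.491853, -p*log2(p) = 0.199638
  p = 17/90 = 0.188889: log2(p) = -2.404390, -p*log2(p) = 0.454163
H = 0.464386 + 0.482206 + 0.464386 + 0.403204 + 0.199638 + 0.454163 = 2.467983

H = 2.468 bits/symbol


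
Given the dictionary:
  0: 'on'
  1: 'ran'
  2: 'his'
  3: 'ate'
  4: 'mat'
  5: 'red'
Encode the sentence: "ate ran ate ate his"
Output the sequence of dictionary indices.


Look up each word in the dictionary:
  'ate' -> 3
  'ran' -> 1
  'ate' -> 3
  'ate' -> 3
  'his' -> 2

Encoded: [3, 1, 3, 3, 2]


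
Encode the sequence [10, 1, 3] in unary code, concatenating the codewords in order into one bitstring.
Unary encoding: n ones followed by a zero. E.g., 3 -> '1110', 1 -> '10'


Encode each number as n ones followed by a terminating 0:
  10 -> 11111111110 (11 bits)
  1 -> 10 (2 bits)
  3 -> 1110 (4 bits)
Total length = 11 + 2 + 4 = 17 bits.

Unary([10, 1, 3]) = 11111111110101110 (17 bits)


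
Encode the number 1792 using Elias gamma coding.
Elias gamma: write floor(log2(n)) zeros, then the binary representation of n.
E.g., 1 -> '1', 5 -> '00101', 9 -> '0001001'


num_bits = floor(log2(1792)) + 1 = 11
leading_zeros = num_bits - 1 = 10
binary(1792) = 11100000000

Elias gamma(1792) = '0000000000' + '11100000000' = 000000000011100000000 (21 bits)


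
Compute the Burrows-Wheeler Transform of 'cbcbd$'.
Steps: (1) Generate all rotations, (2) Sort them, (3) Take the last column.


Rotations (sorted):
  0: $cbcbd -> last char: d
  1: bcbd$c -> last char: c
  2: bd$cbc -> last char: c
  3: cbcbd$ -> last char: $
  4: cbd$cb -> last char: b
  5: d$cbcb -> last char: b


BWT = dcc$bb


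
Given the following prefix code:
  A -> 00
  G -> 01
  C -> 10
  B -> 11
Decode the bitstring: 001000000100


Decoding step by step:
Bits 00 -> A
Bits 10 -> C
Bits 00 -> A
Bits 00 -> A
Bits 01 -> G
Bits 00 -> A


Decoded message: ACAAGA


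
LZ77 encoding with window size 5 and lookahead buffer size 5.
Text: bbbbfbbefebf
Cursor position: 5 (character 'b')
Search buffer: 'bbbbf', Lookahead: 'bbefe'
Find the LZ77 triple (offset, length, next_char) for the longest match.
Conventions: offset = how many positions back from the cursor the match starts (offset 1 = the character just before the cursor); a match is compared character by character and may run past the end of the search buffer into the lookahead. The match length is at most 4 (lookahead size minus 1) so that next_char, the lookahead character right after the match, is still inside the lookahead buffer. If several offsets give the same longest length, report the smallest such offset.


Try each offset into the search buffer:
  offset=1 (pos 4, char 'f'): match length 0
  offset=2 (pos 3, char 'b'): match length 1
  offset=3 (pos 2, char 'b'): match length 2
  offset=4 (pos 1, char 'b'): match length 2
  offset=5 (pos 0, char 'b'): match length 2
Longest match has length 2, found at offsets 3, 4, 5; take the smallest, offset 3.
next_char = character at position 5 + 2 = 7 -> 'e'

Best match: offset=3, length=2 (matching 'bb' starting at position 2)
LZ77 triple: (3, 2, 'e')


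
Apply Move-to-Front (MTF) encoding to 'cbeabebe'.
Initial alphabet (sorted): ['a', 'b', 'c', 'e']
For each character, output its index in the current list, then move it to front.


MTF encoding:
'c': index 2 in ['a', 'b', 'c', 'e'] -> ['c', 'a', 'b', 'e']
'b': index 2 in ['c', 'a', 'b', 'e'] -> ['b', 'c', 'a', 'e']
'e': index 3 in ['b', 'c', 'a', 'e'] -> ['e', 'b', 'c', 'a']
'a': index 3 in ['e', 'b', 'c', 'a'] -> ['a', 'e', 'b', 'c']
'b': index 2 in ['a', 'e', 'b', 'c'] -> ['b', 'a', 'e', 'c']
'e': index 2 in ['b', 'a', 'e', 'c'] -> ['e', 'b', 'a', 'c']
'b': index 1 in ['e', 'b', 'a', 'c'] -> ['b', 'e', 'a', 'c']
'e': index 1 in ['b', 'e', 'a', 'c'] -> ['e', 'b', 'a', 'c']


Output: [2, 2, 3, 3, 2, 2, 1, 1]


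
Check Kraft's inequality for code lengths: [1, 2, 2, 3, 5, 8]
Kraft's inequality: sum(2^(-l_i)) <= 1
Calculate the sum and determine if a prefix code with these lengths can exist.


Sum = 2^(-1) + 2^(-2) + 2^(-2) + 2^(-3) + 2^(-5) + 2^(-8)
    = 0.5 + 0.25 + 0.25 + 0.125 + 0.03125 + 0.00390625
    = 297/256 = 1.16015625
Since 1.16015625 > 1, Kraft's inequality is NOT satisfied.
A prefix code with these lengths CANNOT exist.

Kraft sum = 1.16015625. Not satisfied.


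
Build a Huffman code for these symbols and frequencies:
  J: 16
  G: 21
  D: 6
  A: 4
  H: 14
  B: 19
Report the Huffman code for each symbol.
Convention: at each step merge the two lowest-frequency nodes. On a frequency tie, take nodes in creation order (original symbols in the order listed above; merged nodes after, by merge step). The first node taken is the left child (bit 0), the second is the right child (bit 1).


Huffman tree construction:
Step 1: Merge A(4) + D(6) = 10
Step 2: Merge (A+D)(10) + H(14) = 24
Step 3: Merge J(16) + B(19) = 35
Step 4: Merge G(21) + ((A+D)+H)(24) = 45
Step 5: Merge (J+B)(35) + (G+((A+D)+H))(45) = 80
Read each symbol's code off the tree from the root (left child = 0, right child = 1).

Codes:
  J: 00 (length 2)
  G: 10 (length 2)
  D: 1101 (length 4)
  A: 1100 (length 4)
  H: 111 (length 3)
  B: 01 (length 2)
Average code length: 194/80 = 2.4250 bits/symbol


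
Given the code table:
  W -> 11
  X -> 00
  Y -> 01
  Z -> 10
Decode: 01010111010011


Decoding:
01 -> Y
01 -> Y
01 -> Y
11 -> W
01 -> Y
00 -> X
11 -> W


Result: YYYWYXW


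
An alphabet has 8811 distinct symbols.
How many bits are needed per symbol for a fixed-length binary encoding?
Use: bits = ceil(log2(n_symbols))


log2(8811) = 13.1051
Bracket: 2^13 = 8192 < 8811 <= 2^14 = 16384
So ceil(log2(8811)) = 14

bits = ceil(log2(8811)) = ceil(13.1051) = 14 bits


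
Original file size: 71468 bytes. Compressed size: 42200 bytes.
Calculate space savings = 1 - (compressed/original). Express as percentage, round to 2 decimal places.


ratio = compressed/original = 42200/71468 = 0.590474
savings = 1 - ratio = 1 - 0.590474 = 0.409526
as a percentage: 0.409526 * 100 = 40.95%

Space savings = 1 - 42200/71468 = 40.95%


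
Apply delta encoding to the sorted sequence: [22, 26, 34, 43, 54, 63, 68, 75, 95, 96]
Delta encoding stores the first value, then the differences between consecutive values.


First value: 22
Deltas:
  26 - 22 = 4
  34 - 26 = 8
  43 - 34 = 9
  54 - 43 = 11
  63 - 54 = 9
  68 - 63 = 5
  75 - 68 = 7
  95 - 75 = 20
  96 - 95 = 1


Delta encoded: [22, 4, 8, 9, 11, 9, 5, 7, 20, 1]


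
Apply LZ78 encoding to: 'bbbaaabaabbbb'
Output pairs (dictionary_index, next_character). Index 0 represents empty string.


LZ78 encoding steps:
Dictionary: {0: ''}
Step 1: w='' (idx 0), next='b' -> output (0, 'b'), add 'b' as idx 1
Step 2: w='b' (idx 1), next='b' -> output (1, 'b'), add 'bb' as idx 2
Step 3: w='' (idx 0), next='a' -> output (0, 'a'), add 'a' as idx 3
Step 4: w='a' (idx 3), next='a' -> output (3, 'a'), add 'aa' as idx 4
Step 5: w='b' (idx 1), next='a' -> output (1, 'a'), add 'ba' as idx 5
Step 6: w='a' (idx 3), next='b' -> output (3, 'b'), add 'ab' as idx 6
Step 7: w='bb' (idx 2), next='b' -> output (2, 'b'), add 'bbb' as idx 7


Encoded: [(0, 'b'), (1, 'b'), (0, 'a'), (3, 'a'), (1, 'a'), (3, 'b'), (2, 'b')]


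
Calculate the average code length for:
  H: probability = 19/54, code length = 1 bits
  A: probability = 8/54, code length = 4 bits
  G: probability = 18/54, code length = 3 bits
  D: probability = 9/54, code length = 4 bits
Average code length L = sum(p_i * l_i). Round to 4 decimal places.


Weighted contributions p_i * l_i:
  H: (19/54) * 1 = 19/54
  A: (8/54) * 4 = 32/54
  G: (18/54) * 3 = 54/54
  D: (9/54) * 4 = 36/54
Sum = (19 + 32 + 54 + 36)/54 = 141/54

L = 141/54 = 2.6111 bits/symbol


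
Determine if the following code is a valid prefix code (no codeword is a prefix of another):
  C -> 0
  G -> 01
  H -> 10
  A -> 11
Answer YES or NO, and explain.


Checking each pair (does one codeword prefix another?):
  C='0' vs G='01': prefix -- VIOLATION

NO -- this is NOT a valid prefix code. C (0) is a prefix of G (01).


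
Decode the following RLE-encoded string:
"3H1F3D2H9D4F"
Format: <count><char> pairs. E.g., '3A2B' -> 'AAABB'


Expanding each <count><char> pair:
  3H -> 'HHH'
  1F -> 'F'
  3D -> 'DDD'
  2H -> 'HH'
  9D -> 'DDDDDDDDD'
  4F -> 'FFFF'

Decoded = HHHFDDDHHDDDDDDDDDFFFF


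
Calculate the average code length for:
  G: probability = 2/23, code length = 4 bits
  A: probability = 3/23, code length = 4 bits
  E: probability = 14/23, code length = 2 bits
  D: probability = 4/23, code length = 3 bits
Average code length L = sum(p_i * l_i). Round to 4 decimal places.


Weighted contributions p_i * l_i:
  G: (2/23) * 4 = 8/23
  A: (3/23) * 4 = 12/23
  E: (14/23) * 2 = 28/23
  D: (4/23) * 3 = 12/23
Sum = (8 + 12 + 28 + 12)/23 = 60/23

L = 60/23 = 2.6087 bits/symbol


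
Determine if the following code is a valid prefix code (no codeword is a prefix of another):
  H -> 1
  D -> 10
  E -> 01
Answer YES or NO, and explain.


Checking each pair (does one codeword prefix another?):
  H='1' vs D='10': prefix -- VIOLATION

NO -- this is NOT a valid prefix code. H (1) is a prefix of D (10).


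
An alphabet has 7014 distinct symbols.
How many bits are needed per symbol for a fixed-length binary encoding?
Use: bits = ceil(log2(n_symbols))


log2(7014) = 12.776
Bracket: 2^12 = 4096 < 7014 <= 2^13 = 8192
So ceil(log2(7014)) = 13

bits = ceil(log2(7014)) = ceil(12.776) = 13 bits


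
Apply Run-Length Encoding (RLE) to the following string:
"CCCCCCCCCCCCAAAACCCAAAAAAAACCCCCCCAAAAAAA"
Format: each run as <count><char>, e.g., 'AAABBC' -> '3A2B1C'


Scanning runs left to right:
  i=0: run of 'C' x 12 -> '12C'
  i=12: run of 'A' x 4 -> '4A'
  i=16: run of 'C' x 3 -> '3C'
  i=19: run of 'A' x 8 -> '8A'
  i=27: run of 'C' x 7 -> '7C'
  i=34: run of 'A' x 7 -> '7A'

RLE = 12C4A3C8A7C7A


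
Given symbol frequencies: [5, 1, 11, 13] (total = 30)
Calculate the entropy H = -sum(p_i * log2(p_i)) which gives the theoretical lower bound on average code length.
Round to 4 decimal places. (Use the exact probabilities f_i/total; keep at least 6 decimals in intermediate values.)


Per-symbol terms -p_i * log2(p_i) with p_i = f_i/30:
  p = 5/30 = 0.166667: log2(p) = -2.584963, -p*log2(p) = 0.430827
  p = 1/30 = 0.033333: log2(p) = -4.906891, -p*log2(p) = 0.163563
  p = 11/30 = 0.366667: log2(p) = -1.447459, -p*log2(p) = 0.530735
  p = 13/30 = 0.433333: log2(p) = -1.206451, -p*log2(p) = 0.522795
H = 0.430827 + 0.163563 + 0.530735 + 0.522795 = 1.647920

H = 1.6479 bits/symbol


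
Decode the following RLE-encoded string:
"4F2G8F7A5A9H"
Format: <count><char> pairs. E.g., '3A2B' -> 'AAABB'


Expanding each <count><char> pair:
  4F -> 'FFFF'
  2G -> 'GG'
  8F -> 'FFFFFFFF'
  7A -> 'AAAAAAA'
  5A -> 'AAAAA'
  9H -> 'HHHHHHHHH'

Decoded = FFFFGGFFFFFFFFAAAAAAAAAAAAHHHHHHHHH


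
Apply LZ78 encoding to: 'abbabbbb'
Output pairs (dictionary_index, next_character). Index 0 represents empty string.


LZ78 encoding steps:
Dictionary: {0: ''}
Step 1: w='' (idx 0), next='a' -> output (0, 'a'), add 'a' as idx 1
Step 2: w='' (idx 0), next='b' -> output (0, 'b'), add 'b' as idx 2
Step 3: w='b' (idx 2), next='a' -> output (2, 'a'), add 'ba' as idx 3
Step 4: w='b' (idx 2), next='b' -> output (2, 'b'), add 'bb' as idx 4
Step 5: w='bb' (idx 4), end of input -> output (4, '')


Encoded: [(0, 'a'), (0, 'b'), (2, 'a'), (2, 'b'), (4, '')]


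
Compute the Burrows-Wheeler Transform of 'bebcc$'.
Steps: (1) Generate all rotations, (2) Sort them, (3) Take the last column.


Rotations (sorted):
  0: $bebcc -> last char: c
  1: bcc$be -> last char: e
  2: bebcc$ -> last char: $
  3: c$bebc -> last char: c
  4: cc$beb -> last char: b
  5: ebcc$b -> last char: b


BWT = ce$cbb


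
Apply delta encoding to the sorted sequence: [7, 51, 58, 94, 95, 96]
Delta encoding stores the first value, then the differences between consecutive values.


First value: 7
Deltas:
  51 - 7 = 44
  58 - 51 = 7
  94 - 58 = 36
  95 - 94 = 1
  96 - 95 = 1


Delta encoded: [7, 44, 7, 36, 1, 1]


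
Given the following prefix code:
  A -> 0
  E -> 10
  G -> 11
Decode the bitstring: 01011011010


Decoding step by step:
Bits 0 -> A
Bits 10 -> E
Bits 11 -> G
Bits 0 -> A
Bits 11 -> G
Bits 0 -> A
Bits 10 -> E


Decoded message: AEGAGAE


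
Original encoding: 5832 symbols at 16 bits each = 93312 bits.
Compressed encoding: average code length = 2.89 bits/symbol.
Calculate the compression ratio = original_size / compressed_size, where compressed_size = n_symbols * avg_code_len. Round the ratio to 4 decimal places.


original_size = n_symbols * orig_bits = 5832 * 16 = 93312 bits
compressed_size = n_symbols * avg_code_len = 5832 * 2.89 = 16854.48 bits
ratio = original_size / compressed_size = 93312 / 16854.48 = 5.5363

Compression ratio = 5.5363


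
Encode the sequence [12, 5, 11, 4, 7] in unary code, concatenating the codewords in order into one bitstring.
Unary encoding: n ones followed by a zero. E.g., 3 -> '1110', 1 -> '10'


Encode each number as n ones followed by a terminating 0:
  12 -> 1111111111110 (13 bits)
  5 -> 111110 (6 bits)
  11 -> 111111111110 (12 bits)
  4 -> 11110 (5 bits)
  7 -> 11111110 (8 bits)
Total length = 13 + 6 + 12 + 5 + 8 = 44 bits.

Unary([12, 5, 11, 4, 7]) = 11111111111101111101111111111101111011111110 (44 bits)


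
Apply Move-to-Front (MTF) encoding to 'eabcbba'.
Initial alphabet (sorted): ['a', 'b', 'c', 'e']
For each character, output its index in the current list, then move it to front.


MTF encoding:
'e': index 3 in ['a', 'b', 'c', 'e'] -> ['e', 'a', 'b', 'c']
'a': index 1 in ['e', 'a', 'b', 'c'] -> ['a', 'e', 'b', 'c']
'b': index 2 in ['a', 'e', 'b', 'c'] -> ['b', 'a', 'e', 'c']
'c': index 3 in ['b', 'a', 'e', 'c'] -> ['c', 'b', 'a', 'e']
'b': index 1 in ['c', 'b', 'a', 'e'] -> ['b', 'c', 'a', 'e']
'b': index 0 in ['b', 'c', 'a', 'e'] -> ['b', 'c', 'a', 'e']
'a': index 2 in ['b', 'c', 'a', 'e'] -> ['a', 'b', 'c', 'e']


Output: [3, 1, 2, 3, 1, 0, 2]


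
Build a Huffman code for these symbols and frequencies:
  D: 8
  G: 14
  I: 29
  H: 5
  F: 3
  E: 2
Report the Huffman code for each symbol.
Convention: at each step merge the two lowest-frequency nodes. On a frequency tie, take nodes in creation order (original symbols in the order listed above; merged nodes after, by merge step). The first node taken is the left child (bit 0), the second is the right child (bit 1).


Huffman tree construction:
Step 1: Merge E(2) + F(3) = 5
Step 2: Merge H(5) + (E+F)(5) = 10
Step 3: Merge D(8) + (H+(E+F))(10) = 18
Step 4: Merge G(14) + (D+(H+(E+F)))(18) = 32
Step 5: Merge I(29) + (G+(D+(H+(E+F))))(32) = 61
Read each symbol's code off the tree from the root (left child = 0, right child = 1).

Codes:
  D: 110 (length 3)
  G: 10 (length 2)
  I: 0 (length 1)
  H: 1110 (length 4)
  F: 11111 (length 5)
  E: 11110 (length 5)
Average code length: 126/61 = 2.0656 bits/symbol


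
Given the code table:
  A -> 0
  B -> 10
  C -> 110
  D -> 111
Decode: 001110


Decoding:
0 -> A
0 -> A
111 -> D
0 -> A


Result: AADA


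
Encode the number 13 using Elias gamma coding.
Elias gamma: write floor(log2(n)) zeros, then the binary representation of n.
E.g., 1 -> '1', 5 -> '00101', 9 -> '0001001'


num_bits = floor(log2(13)) + 1 = 4
leading_zeros = num_bits - 1 = 3
binary(13) = 1101

Elias gamma(13) = '000' + '1101' = 0001101 (7 bits)


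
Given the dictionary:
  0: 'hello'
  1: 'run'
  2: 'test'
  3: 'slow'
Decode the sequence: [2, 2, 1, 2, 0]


Look up each index in the dictionary:
  2 -> 'test'
  2 -> 'test'
  1 -> 'run'
  2 -> 'test'
  0 -> 'hello'

Decoded: "test test run test hello"


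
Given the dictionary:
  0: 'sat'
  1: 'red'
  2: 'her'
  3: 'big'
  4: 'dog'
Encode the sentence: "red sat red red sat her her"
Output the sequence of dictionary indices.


Look up each word in the dictionary:
  'red' -> 1
  'sat' -> 0
  'red' -> 1
  'red' -> 1
  'sat' -> 0
  'her' -> 2
  'her' -> 2

Encoded: [1, 0, 1, 1, 0, 2, 2]


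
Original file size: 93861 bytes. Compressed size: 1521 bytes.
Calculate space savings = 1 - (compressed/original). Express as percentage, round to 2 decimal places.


ratio = compressed/original = 1521/93861 = 0.016205
savings = 1 - ratio = 1 - 0.016205 = 0.983795
as a percentage: 0.983795 * 100 = 98.38%

Space savings = 1 - 1521/93861 = 98.38%


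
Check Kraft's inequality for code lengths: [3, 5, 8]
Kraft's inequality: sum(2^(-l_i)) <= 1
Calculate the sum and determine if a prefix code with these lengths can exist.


Sum = 2^(-3) + 2^(-5) + 2^(-8)
    = 0.125 + 0.03125 + 0.00390625
    = 41/256 = 0.16015625
Since 0.16015625 <= 1, Kraft's inequality IS satisfied.
A prefix code with these lengths CAN exist.

Kraft sum = 0.16015625. Satisfied.


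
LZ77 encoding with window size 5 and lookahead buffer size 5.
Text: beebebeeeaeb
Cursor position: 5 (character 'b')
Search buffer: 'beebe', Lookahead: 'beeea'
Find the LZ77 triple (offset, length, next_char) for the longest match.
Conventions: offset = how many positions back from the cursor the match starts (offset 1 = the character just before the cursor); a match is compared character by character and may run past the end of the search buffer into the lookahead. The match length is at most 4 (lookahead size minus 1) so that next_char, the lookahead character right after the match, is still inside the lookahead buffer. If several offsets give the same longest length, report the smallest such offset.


Try each offset into the search buffer:
  offset=1 (pos 4, char 'e'): match length 0
  offset=2 (pos 3, char 'b'): match length 2
  offset=3 (pos 2, char 'e'): match length 0
  offset=4 (pos 1, char 'e'): match length 0
  offset=5 (pos 0, char 'b'): match length 3
Longest match has length 3 at offset 5.
next_char = character at position 5 + 3 = 8 -> 'e'

Best match: offset=5, length=3 (matching 'bee' starting at position 0)
LZ77 triple: (5, 3, 'e')


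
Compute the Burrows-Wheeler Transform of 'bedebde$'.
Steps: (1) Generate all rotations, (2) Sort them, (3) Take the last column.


Rotations (sorted):
  0: $bedebde -> last char: e
  1: bde$bede -> last char: e
  2: bedebde$ -> last char: $
  3: de$bedeb -> last char: b
  4: debde$be -> last char: e
  5: e$bedebd -> last char: d
  6: ebde$bed -> last char: d
  7: edebde$b -> last char: b


BWT = ee$beddb


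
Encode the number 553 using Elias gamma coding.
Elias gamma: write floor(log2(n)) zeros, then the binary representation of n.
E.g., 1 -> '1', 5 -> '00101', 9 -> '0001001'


num_bits = floor(log2(553)) + 1 = 10
leading_zeros = num_bits - 1 = 9
binary(553) = 1000101001

Elias gamma(553) = '000000000' + '1000101001' = 0000000001000101001 (19 bits)
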